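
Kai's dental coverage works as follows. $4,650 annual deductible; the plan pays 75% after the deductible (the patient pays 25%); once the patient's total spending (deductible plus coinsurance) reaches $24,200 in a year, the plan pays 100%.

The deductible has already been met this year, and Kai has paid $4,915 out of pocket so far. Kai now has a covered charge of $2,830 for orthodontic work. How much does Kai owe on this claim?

$707.50

With the deductible met, the entire $2,830 is subject to coinsurance.
Patient's 25% share of $2,830 is $707.50.
Cumulative spending $4,915 + $707.50 = $5,622.50 stays under the $24,200 maximum.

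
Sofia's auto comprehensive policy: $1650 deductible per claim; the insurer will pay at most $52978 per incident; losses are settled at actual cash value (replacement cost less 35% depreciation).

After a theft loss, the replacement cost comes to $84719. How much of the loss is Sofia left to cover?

Depreciate 35%: the covered value is $84719 × 0.65 = $55067.35.
After the deductible, $55067.35 − $1650 = $53417.35 remains.
$53417.35 exceeds the $52978 limit, so the insurer pays the limit: $52978.
The policyholder bears the rest of the original loss: $84719 − $52978 = $31741.

$31741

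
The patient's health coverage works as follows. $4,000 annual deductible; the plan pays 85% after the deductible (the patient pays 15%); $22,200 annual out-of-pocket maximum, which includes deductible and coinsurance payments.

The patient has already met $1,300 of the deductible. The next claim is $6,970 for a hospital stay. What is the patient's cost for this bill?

$1,300 of the $4,000 deductible is already met, leaving $2,700.
That leaves $6,970 − $2,700 = $4,270 for coinsurance.
Coinsurance: $4,270 × 15% = $640.50.
Patient responsibility before any cap: $2,700 + $640.50 = $3,340.50.
Total out-of-pocket so far would be $1,300 + $3,340.50 = $4,640.50, below the $22,200 cap — no reduction.

$3,340.50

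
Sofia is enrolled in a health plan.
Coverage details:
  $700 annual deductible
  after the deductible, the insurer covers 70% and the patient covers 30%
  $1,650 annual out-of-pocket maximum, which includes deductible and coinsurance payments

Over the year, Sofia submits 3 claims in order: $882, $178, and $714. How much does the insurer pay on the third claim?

$499.80

Claim 1 ($882): $700 to deductible, leaving $182; coinsurance $182 × 30% = $54.60. Patient owes $754.60 (running OOP $754.60). Plan pays $882 − $754.60 = $127.40.
Claim 2 ($178): deductible met; 30% of $178 = $53.40. Patient owes $53.40 (running OOP $808). Insurer: $178 − $53.40 = $124.60.
Claim 3 ($714): 30% coinsurance on $714 = $214.20. Patient pays $214.20; OOP now $1,022.20. Plan pays $714 − $214.20 = $499.80.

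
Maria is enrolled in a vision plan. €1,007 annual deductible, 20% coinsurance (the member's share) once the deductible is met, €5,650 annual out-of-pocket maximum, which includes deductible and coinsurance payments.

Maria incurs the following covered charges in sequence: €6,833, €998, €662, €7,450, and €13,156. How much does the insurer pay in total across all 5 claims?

€23,449

Claim 1 — €6,833: deductible takes €1,007, €5,826 remains; coinsurance €5,826 × 20% = €1,165.20. Member pays €2,172.20; OOP now €2,172.20. Insurer: €6,833 − €2,172.20 = €4,660.80.
Claim 2 — €998: deductible already satisfied, so member's share is 20% × €998 = €199.60. Member owes €199.60 (running OOP €2,371.80). Plan pays €998 − €199.60 = €798.40.
Claim 3 — €662: deductible already satisfied, so member's share is 20% × €662 = €132.40. Cost to member: €132.40. OOP to date €2,504.20. Plan pays €662 − €132.40 = €529.60.
Claim 4 — €7,450: deductible already satisfied, so member's share is 20% × €7,450 = €1,490. Member owes €1,490 (running OOP €3,994.20). Insurer: €7,450 − €1,490 = €5,960.
Claim 5 — €13,156: deductible already satisfied, so member's share is 20% × €13,156 = €2,631.20. OOP would hit €6,625.40 > €5,650, so the cap limits the member to €5,650 − €3,994.20 = €1,655.80. Insurer: €13,156 − €1,655.80 = €11,500.20.
Insurer total: €4,660.80 + €798.40 + €529.60 + €5,960 + €11,500.20 = €23,449.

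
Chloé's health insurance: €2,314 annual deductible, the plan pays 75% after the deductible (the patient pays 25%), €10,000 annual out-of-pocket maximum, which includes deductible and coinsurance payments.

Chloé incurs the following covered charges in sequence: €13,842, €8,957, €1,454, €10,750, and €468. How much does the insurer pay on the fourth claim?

Claim 1 (€13,842): €2,314 to deductible, leaving €11,528; coinsurance €11,528 × 25% = €2,882. Cost to patient: €5,196. OOP to date €5,196. Insurer: €13,842 − €5,196 = €8,646.
Claim 2 (€8,957): deductible already satisfied, so patient's share is 25% × €8,957 = €2,239.25. Cost to patient: €2,239.25. OOP to date €7,435.25. Plan pays €8,957 − €2,239.25 = €6,717.75.
Claim 3 (€1,454): 25% coinsurance on €1,454 = €363.50. Cost to patient: €363.50. OOP to date €7,798.75. Plan pays €1,454 − €363.50 = €1,090.50.
Claim 4 (€10,750): deductible already satisfied, so patient's share is 25% × €10,750 = €2,687.50. OOP would hit €10,486.25 > €10,000, so the cap limits the patient to €10,000 − €7,798.75 = €2,201.25. Insurer: €10,750 − €2,201.25 = €8,548.75.

€8,548.75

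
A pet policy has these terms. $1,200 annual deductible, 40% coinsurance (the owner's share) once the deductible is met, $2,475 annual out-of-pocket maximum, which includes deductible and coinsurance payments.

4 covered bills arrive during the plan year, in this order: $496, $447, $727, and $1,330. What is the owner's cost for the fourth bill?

Claim 1 — $496: fully absorbed by the deductible. Owner owes $496 (running OOP $496).
Claim 2 — $447: entire amount goes to the deductible. Cost to owner: $447. OOP to date $943.
Claim 3 — $727: $257 to deductible, leaving $470; coinsurance $470 × 40% = $188. Cost to owner: $445. OOP to date $1,388.
Claim 4 — $1,330: deductible already satisfied, so owner's share is 40% × $1,330 = $532. Owner owes $532 (running OOP $1,920).

$532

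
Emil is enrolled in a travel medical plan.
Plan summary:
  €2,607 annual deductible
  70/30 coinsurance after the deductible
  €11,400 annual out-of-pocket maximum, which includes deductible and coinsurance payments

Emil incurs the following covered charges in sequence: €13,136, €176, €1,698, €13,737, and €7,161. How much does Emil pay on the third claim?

Claim 1 — €13,136: deductible takes €2,607, €10,529 remains; traveler's 30% is €3,158.70. Traveler owes €5,765.70 (running OOP €5,765.70).
Claim 2 — €176: 30% coinsurance on €176 = €52.80. Traveler pays €52.80; OOP now €5,818.50.
Claim 3 — €1,698: deductible met; 30% of €1,698 = €509.40. Traveler pays €509.40; OOP now €6,327.90.

€509.40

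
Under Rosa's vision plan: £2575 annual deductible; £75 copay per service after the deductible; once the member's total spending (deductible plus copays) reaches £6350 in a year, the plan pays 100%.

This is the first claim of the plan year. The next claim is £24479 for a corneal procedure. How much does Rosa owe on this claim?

Deductible not yet touched, so the first £2575 of the bill goes to the deductible.
That leaves £24479 − £2575 = £21904 for the copay.
Copay on this service: £75.
Member responsibility before any cap: £2575 + £75 = £2650.
Year-to-date out-of-pocket becomes £0 + £2650 = £2650, still under the £6350 maximum, so no cap applies.

£2650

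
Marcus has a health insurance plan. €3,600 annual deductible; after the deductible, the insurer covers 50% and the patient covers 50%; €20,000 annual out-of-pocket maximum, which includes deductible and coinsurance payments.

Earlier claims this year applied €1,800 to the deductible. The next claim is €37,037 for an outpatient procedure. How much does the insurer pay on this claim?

€18,837

Remaining deductible: €3,600 − €1,800 = €1,800.
After the €1,800 deductible portion, €37,037 − €1,800 = €35,237 is subject to coinsurance.
50% of €35,237 = €17,618.50 falls to the patient.
Patient responsibility before any cap: €1,800 + €17,618.50 = €19,418.50.
Adding €19,418.50 to the €1,800 already spent would give €21,218.50, which exceeds the €20,000 cap; the patient pays just €20,000 − €1,800 = €18,200.
The insurer covers the remainder: €37,037 − €18,200 = €18,837.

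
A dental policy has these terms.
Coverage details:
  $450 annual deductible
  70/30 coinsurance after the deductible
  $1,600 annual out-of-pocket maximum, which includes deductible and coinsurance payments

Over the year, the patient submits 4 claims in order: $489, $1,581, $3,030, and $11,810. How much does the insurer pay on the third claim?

$2,366

Claim 1 — $489: $450 to deductible, leaving $39; patient's 30% is $11.70. Patient pays $461.70; OOP now $461.70. Plan pays $489 − $461.70 = $27.30.
Claim 2 — $1,581: 30% coinsurance on $1,581 = $474.30. Patient owes $474.30 (running OOP $936). Insurer: $1,581 − $474.30 = $1,106.70.
Claim 3 — $3,030: deductible met; 30% of $3,030 = $909. That would push OOP to $1,845, over the $1,600 cap, so patient pays $1,600 − $936 = $664. Insurer: $3,030 − $664 = $2,366.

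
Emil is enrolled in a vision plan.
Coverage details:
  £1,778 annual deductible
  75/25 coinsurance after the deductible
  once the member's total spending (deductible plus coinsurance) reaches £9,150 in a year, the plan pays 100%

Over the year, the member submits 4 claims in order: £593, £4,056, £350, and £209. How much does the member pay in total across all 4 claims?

£2,635.50

#1 (£593): entire amount goes to the deductible. Member pays £593; OOP now £593.
#2 (£4,056): £1,185 finishes the deductible; £2,871 goes to coinsurance; coinsurance £2,871 × 25% = £717.75. Cost to member: £1,902.75. OOP to date £2,495.75.
#3 (£350): deductible met; 25% of £350 = £87.50. Cost to member: £87.50. OOP to date £2,583.25.
#4 (£209): 25% coinsurance on £209 = £52.25. Member owes £52.25 (running OOP £2,635.50).
Summing the member's payments: £593 + £1,902.75 + £87.50 + £52.25 = £2,635.50.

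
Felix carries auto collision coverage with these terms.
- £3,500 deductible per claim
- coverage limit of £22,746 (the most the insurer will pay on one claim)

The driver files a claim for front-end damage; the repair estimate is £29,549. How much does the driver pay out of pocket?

£6,803

After the deductible, £29,549 − £3,500 = £26,049 remains.
Since £26,049 > £22,746, the payout is capped at £22,746.
Driver's share is the uncovered remainder: £29,549 − £22,746 = £6,803.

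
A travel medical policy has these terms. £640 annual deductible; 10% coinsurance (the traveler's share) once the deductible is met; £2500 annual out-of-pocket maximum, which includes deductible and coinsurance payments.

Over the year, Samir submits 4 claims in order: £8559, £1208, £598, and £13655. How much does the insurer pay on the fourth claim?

Bill 1, £8559: £640 to deductible, leaving £7919; coinsurance £7919 × 10% = £791.90. Traveler pays £1431.90; OOP now £1431.90. Plan pays £8559 − £1431.90 = £7127.10.
Bill 2, £1208: deductible already satisfied, so traveler's share is 10% × £1208 = £120.80. Cost to traveler: £120.80. OOP to date £1552.70. Plan pays £1208 − £120.80 = £1087.20.
Bill 3, £598: deductible already satisfied, so traveler's share is 10% × £598 = £59.80. Traveler pays £59.80; OOP now £1612.50. Insurer: £598 − £59.80 = £538.20.
Bill 4, £13655: deductible met; 10% of £13655 = £1365.50. That would push OOP to £2978, over the £2500 cap, so traveler pays £2500 − £1612.50 = £887.50. Plan pays £13655 − £887.50 = £12767.50.

£12767.50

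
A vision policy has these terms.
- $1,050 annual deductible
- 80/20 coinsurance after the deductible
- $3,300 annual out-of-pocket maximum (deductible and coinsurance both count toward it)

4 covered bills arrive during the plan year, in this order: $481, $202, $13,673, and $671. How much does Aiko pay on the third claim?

$2,617

Claim 1 — $481: all of it applies to the deductible. Cost to member: $481. OOP to date $481.
Claim 2 — $202: entire amount goes to the deductible. Member owes $202 (running OOP $683).
Claim 3 — $13,673: $367 to deductible, leaving $13,306; member's 20% is $2,661.20. Together that's $367 + $2,661.20 = $3,028.20. Adding that to $683 gives $3,711.20, past the $3,300 cap; member pays only $3,300 − $683 = $2,617.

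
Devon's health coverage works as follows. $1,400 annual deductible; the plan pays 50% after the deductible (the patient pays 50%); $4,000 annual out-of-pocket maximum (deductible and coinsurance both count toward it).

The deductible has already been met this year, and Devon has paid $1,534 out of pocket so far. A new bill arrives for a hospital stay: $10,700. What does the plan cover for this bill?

The deductible is already satisfied, so the full bill goes to coinsurance.
Coinsurance: $10,700 × 50% = $5,350.
That would bring total out-of-pocket to $6,884, past the $4,000 cap. The patient is capped at $4,000 − $1,534 = $2,466 on this claim.
Insurer pays the balance: $10,700 − $2,466 = $8,234.

$8,234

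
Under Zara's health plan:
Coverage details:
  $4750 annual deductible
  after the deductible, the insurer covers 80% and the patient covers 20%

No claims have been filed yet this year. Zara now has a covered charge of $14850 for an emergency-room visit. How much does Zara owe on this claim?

$6770

Nothing has been paid toward the $4750 deductible, so the first $4750 of this charge is applied there.
After the $4750 deductible portion, $14850 − $4750 = $10100 is subject to coinsurance.
Patient's 20% share of $10100 is $2020.
Patient responsibility: $4750 + $2020 = $6770.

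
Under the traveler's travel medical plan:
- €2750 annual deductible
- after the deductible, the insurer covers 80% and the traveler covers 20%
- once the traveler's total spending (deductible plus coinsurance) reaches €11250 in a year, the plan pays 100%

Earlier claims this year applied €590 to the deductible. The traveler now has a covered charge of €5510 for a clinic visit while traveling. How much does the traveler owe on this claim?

€590 of the €2750 deductible is already met, leaving €2160.
That leaves €5510 − €2160 = €3350 for coinsurance.
Coinsurance: €3350 × 20% = €670.
Traveler responsibility before any cap: €2160 + €670 = €2830.
Year-to-date out-of-pocket becomes €590 + €2830 = €3420, still under the €11250 maximum, so no cap applies.

€2830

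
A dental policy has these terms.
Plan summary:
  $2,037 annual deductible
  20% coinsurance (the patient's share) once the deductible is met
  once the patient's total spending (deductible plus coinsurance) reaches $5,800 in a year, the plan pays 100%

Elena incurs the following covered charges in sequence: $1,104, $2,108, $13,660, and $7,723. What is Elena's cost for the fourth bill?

Bill 1, $1,104: fully absorbed by the deductible. Cost to patient: $1,104. OOP to date $1,104.
Bill 2, $2,108: $933 finishes the deductible; $1,175 goes to coinsurance; 20% of $1,175 = $235. Patient owes $1,168 (running OOP $2,272).
Bill 3, $13,660: deductible met; 20% of $13,660 = $2,732. Cost to patient: $2,732. OOP to date $5,004.
Bill 4, $7,723: 20% coinsurance on $7,723 = $1,544.60. That would push OOP to $6,548.60, over the $5,800 cap, so patient pays $5,800 − $5,004 = $796.

$796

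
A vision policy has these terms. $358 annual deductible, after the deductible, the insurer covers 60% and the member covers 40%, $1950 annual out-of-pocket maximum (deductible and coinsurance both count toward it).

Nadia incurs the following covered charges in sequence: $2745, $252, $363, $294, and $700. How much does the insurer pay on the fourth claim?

$176.40

Claim 1 — $2745: $358 to deductible, leaving $2387; coinsurance $2387 × 40% = $954.80. Member pays $1312.80; OOP now $1312.80. Insurer: $2745 − $1312.80 = $1432.20.
Claim 2 — $252: deductible met; 40% of $252 = $100.80. Member pays $100.80; OOP now $1413.60. Plan pays $252 − $100.80 = $151.20.
Claim 3 — $363: deductible already satisfied, so member's share is 40% × $363 = $145.20. Cost to member: $145.20. OOP to date $1558.80. Plan pays $363 − $145.20 = $217.80.
Claim 4 — $294: 40% coinsurance on $294 = $117.60. Member pays $117.60; OOP now $1676.40. Plan pays $294 − $117.60 = $176.40.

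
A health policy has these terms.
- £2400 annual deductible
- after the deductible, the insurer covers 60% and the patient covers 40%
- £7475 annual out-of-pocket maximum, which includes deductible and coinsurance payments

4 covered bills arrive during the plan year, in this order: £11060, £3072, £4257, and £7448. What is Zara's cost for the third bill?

Claim 1 (£11060): deductible takes £2400, £8660 remains; patient's 40% is £3464. Patient owes £5864 (running OOP £5864).
Claim 2 (£3072): 40% coinsurance on £3072 = £1228.80. Cost to patient: £1228.80. OOP to date £7092.80.
Claim 3 (£4257): 40% coinsurance on £4257 = £1702.80. That would push OOP to £8795.60, over the £7475 cap, so patient pays £7475 − £7092.80 = £382.20.

£382.20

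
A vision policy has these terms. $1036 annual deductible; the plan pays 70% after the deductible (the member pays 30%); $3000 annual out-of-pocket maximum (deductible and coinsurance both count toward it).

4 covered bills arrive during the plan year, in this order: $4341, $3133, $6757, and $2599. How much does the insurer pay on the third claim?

$6724.40

Claim 1 — $4341: $1036 to deductible, leaving $3305; coinsurance $3305 × 30% = $991.50. Member pays $2027.50; OOP now $2027.50. Insurer: $4341 − $2027.50 = $2313.50.
Claim 2 — $3133: 30% coinsurance on $3133 = $939.90. Cost to member: $939.90. OOP to date $2967.40. Plan pays $3133 − $939.90 = $2193.10.
Claim 3 — $6757: deductible already satisfied, so member's share is 30% × $6757 = $2027.10. Adding that to $2967.40 gives $4994.50, past the $3000 cap; member pays only $3000 − $2967.40 = $32.60. Insurer: $6757 − $32.60 = $6724.40.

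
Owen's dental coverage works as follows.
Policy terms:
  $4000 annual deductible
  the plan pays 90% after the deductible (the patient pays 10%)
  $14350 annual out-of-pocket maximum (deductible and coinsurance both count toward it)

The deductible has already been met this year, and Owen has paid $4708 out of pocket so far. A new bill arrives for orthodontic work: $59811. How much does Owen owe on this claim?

The deductible is already satisfied, so the full bill goes to coinsurance.
Coinsurance: $59811 × 10% = $5981.10.
Year-to-date out-of-pocket becomes $4708 + $5981.10 = $10689.10, still under the $14350 maximum, so no cap applies.

$5981.10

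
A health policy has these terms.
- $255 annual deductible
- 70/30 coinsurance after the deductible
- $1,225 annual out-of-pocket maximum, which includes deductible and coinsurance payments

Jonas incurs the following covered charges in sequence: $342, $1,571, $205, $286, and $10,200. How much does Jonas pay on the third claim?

#1 ($342): $255 to deductible, leaving $87; patient's 30% is $26.10. Patient pays $281.10; OOP now $281.10.
#2 ($1,571): deductible met; 30% of $1,571 = $471.30. Cost to patient: $471.30. OOP to date $752.40.
#3 ($205): deductible met; 30% of $205 = $61.50. Cost to patient: $61.50. OOP to date $813.90.

$61.50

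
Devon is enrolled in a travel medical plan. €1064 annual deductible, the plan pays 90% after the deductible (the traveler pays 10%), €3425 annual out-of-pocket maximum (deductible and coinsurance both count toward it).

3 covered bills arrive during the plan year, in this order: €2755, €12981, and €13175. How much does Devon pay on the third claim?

€893.80

Claim 1 — €2755: €1064 finishes the deductible; €1691 goes to coinsurance; 10% of €1691 = €169.10. Cost to traveler: €1233.10. OOP to date €1233.10.
Claim 2 — €12981: 10% coinsurance on €12981 = €1298.10. Cost to traveler: €1298.10. OOP to date €2531.20.
Claim 3 — €13175: 10% coinsurance on €13175 = €1317.50. That would push OOP to €3848.70, over the €3425 cap, so traveler pays €3425 − €2531.20 = €893.80.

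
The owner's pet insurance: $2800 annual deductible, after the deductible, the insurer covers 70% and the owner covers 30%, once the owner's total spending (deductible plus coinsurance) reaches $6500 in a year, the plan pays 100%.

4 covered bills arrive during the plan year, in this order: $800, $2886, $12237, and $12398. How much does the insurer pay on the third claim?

$8802.80

Claim 1 — $800: entire amount goes to the deductible. Cost to owner: $800. OOP to date $800. Plan pays $800 − $800 = $0.
Claim 2 — $2886: $2000 to deductible, leaving $886; 30% of $886 = $265.80. Owner owes $2265.80 (running OOP $3065.80). Plan pays $2886 − $2265.80 = $620.20.
Claim 3 — $12237: 30% coinsurance on $12237 = $3671.10. Adding that to $3065.80 gives $6736.90, past the $6500 cap; owner pays only $6500 − $3065.80 = $3434.20. Plan pays $12237 − $3434.20 = $8802.80.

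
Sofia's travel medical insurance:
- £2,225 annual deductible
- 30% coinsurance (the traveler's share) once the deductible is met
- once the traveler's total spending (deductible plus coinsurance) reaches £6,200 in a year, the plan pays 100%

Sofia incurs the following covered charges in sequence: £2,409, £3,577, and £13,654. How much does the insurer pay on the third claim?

£10,807.30

Claim 1 (£2,409): £2,225 finishes the deductible; £184 goes to coinsurance; 30% of £184 = £55.20. Cost to traveler: £2,280.20. OOP to date £2,280.20. Plan pays £2,409 − £2,280.20 = £128.80.
Claim 2 (£3,577): deductible met; 30% of £3,577 = £1,073.10. Traveler pays £1,073.10; OOP now £3,353.30. Insurer: £3,577 − £1,073.10 = £2,503.90.
Claim 3 (£13,654): deductible met; 30% of £13,654 = £4,096.20. That would push OOP to £7,449.50, over the £6,200 cap, so traveler pays £6,200 − £3,353.30 = £2,846.70. Insurer: £13,654 − £2,846.70 = £10,807.30.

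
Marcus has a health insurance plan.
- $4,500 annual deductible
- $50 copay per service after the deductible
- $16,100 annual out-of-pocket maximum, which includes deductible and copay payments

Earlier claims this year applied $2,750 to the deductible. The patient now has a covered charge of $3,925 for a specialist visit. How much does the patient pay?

$1,800

$2,750 of the $4,500 deductible is already met, leaving $1,750.
After the $1,750 deductible portion, $3,925 − $1,750 = $2,175 is subject to the copay.
Copay on this service: $50.
So the patient owes $1,750 + $50 = $1,800 before any cap.
Cumulative spending $2,750 + $1,800 = $4,550 stays under the $16,100 maximum.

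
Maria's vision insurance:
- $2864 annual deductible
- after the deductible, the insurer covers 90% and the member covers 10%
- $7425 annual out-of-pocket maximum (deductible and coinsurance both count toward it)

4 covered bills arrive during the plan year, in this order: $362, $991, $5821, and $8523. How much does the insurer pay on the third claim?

$3879

Claim 1 ($362): all of it applies to the deductible. Member pays $362; OOP now $362. Insurer: $362 − $362 = $0.
Claim 2 ($991): entire amount goes to the deductible. Member pays $991; OOP now $1353. Plan pays $991 − $991 = $0.
Claim 3 ($5821): deductible takes $1511, $4310 remains; member's 10% is $431. Member pays $1942; OOP now $3295. Insurer: $5821 − $1942 = $3879.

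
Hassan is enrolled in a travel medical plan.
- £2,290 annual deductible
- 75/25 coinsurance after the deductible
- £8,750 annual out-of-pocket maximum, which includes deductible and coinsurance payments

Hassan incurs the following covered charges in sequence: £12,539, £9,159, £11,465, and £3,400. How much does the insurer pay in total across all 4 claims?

Bill 1, £12,539: £2,290 to deductible, leaving £10,249; 25% of £10,249 = £2,562.25. Cost to traveler: £4,852.25. OOP to date £4,852.25. Plan pays £12,539 − £4,852.25 = £7,686.75.
Bill 2, £9,159: 25% coinsurance on £9,159 = £2,289.75. Traveler pays £2,289.75; OOP now £7,142. Insurer: £9,159 − £2,289.75 = £6,869.25.
Bill 3, £11,465: deductible already satisfied, so traveler's share is 25% × £11,465 = £2,866.25. That would push OOP to £10,008.25, over the £8,750 cap, so traveler pays £8,750 − £7,142 = £1,608. Insurer: £11,465 − £1,608 = £9,857.
Bill 4, £3,400: deductible met; 25% of £3,400 = £850. Adding that to £8,750 gives £9,600, past the £8,750 cap; traveler pays only £8,750 − £8,750 = £0. Plan pays £3,400 − £0 = £3,400.
Insurer total = bills − traveler's total = £36,563 − £8,750 = £27,813.

£27,813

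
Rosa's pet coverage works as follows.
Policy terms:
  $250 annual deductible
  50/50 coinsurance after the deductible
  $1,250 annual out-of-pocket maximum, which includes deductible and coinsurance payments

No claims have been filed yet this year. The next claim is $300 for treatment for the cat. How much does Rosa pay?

The full $250 deductible is still open; $250 of this bill applies to it.
After the $250 deductible portion, $300 − $250 = $50 is subject to coinsurance.
Coinsurance: $50 × 50% = $25.
Owner responsibility before any cap: $250 + $25 = $275.
Year-to-date out-of-pocket becomes $0 + $275 = $275, still under the $1,250 maximum, so no cap applies.

$275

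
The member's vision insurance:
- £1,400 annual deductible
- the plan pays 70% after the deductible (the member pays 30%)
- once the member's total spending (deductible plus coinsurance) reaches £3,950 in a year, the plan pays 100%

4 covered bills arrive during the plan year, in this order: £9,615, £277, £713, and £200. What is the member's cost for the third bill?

£2.40

#1 (£9,615): £1,400 finishes the deductible; £8,215 goes to coinsurance; coinsurance £8,215 × 30% = £2,464.50. Member owes £3,864.50 (running OOP £3,864.50).
#2 (£277): 30% coinsurance on £277 = £83.10. Cost to member: £83.10. OOP to date £3,947.60.
#3 (£713): deductible already satisfied, so member's share is 30% × £713 = £213.90. Adding that to £3,947.60 gives £4,161.50, past the £3,950 cap; member pays only £3,950 − £3,947.60 = £2.40.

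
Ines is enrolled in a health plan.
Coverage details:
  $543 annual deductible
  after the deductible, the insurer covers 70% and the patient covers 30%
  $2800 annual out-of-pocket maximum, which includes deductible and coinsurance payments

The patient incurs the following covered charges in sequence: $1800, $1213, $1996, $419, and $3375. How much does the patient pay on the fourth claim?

Bill 1, $1800: deductible takes $543, $1257 remains; coinsurance $1257 × 30% = $377.10. Patient pays $920.10; OOP now $920.10.
Bill 2, $1213: 30% coinsurance on $1213 = $363.90. Patient pays $363.90; OOP now $1284.
Bill 3, $1996: 30% coinsurance on $1996 = $598.80. Patient pays $598.80; OOP now $1882.80.
Bill 4, $419: deductible met; 30% of $419 = $125.70. Patient pays $125.70; OOP now $2008.50.

$125.70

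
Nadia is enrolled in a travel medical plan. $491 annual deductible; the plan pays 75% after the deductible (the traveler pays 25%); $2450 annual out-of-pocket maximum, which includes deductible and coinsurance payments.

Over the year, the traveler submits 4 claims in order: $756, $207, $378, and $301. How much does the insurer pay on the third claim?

$283.50

Bill 1, $756: deductible takes $491, $265 remains; 25% of $265 = $66.25. Traveler pays $557.25; OOP now $557.25. Plan pays $756 − $557.25 = $198.75.
Bill 2, $207: 25% coinsurance on $207 = $51.75. Traveler pays $51.75; OOP now $609. Insurer: $207 − $51.75 = $155.25.
Bill 3, $378: deductible met; 25% of $378 = $94.50. Traveler pays $94.50; OOP now $703.50. Insurer: $378 − $94.50 = $283.50.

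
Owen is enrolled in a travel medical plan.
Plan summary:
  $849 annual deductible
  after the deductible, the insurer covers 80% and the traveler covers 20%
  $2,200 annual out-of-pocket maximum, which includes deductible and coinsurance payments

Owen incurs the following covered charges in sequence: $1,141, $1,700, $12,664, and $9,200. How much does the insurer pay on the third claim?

Bill 1, $1,141: $849 to deductible, leaving $292; coinsurance $292 × 20% = $58.40. Traveler pays $907.40; OOP now $907.40. Insurer: $1,141 − $907.40 = $233.60.
Bill 2, $1,700: 20% coinsurance on $1,700 = $340. Traveler pays $340; OOP now $1,247.40. Plan pays $1,700 − $340 = $1,360.
Bill 3, $12,664: deductible already satisfied, so traveler's share is 20% × $12,664 = $2,532.80. OOP would hit $3,780.20 > $2,200, so the cap limits the traveler to $2,200 − $1,247.40 = $952.60. Plan pays $12,664 − $952.60 = $11,711.40.

$11,711.40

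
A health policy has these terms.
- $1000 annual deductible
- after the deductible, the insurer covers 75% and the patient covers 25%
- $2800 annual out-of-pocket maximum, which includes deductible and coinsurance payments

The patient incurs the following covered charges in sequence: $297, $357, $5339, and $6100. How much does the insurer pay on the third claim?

$3744.75

Claim 1 — $297: all of it applies to the deductible. Patient owes $297 (running OOP $297). Insurer: $297 − $297 = $0.
Claim 2 — $357: all of it applies to the deductible. Cost to patient: $357. OOP to date $654. Plan pays $357 − $357 = $0.
Claim 3 — $5339: $346 finishes the deductible; $4993 goes to coinsurance; 25% of $4993 = $1248.25. Cost to patient: $1594.25. OOP to date $2248.25. Plan pays $5339 − $1594.25 = $3744.75.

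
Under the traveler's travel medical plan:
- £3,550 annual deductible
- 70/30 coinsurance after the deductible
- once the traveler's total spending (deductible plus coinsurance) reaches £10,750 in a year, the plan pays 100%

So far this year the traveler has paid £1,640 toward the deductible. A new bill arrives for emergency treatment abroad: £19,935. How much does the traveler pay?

Deductible still to meet: £3,550 − £1,640 = £1,910.
The remaining £18,025 (= £19,935 − £1,910) moves to coinsurance.
Traveler's 30% share of £18,025 is £5,407.50.
Traveler responsibility before any cap: £1,910 + £5,407.50 = £7,317.50.
Year-to-date out-of-pocket becomes £1,640 + £7,317.50 = £8,957.50, still under the £10,750 maximum, so no cap applies.

£7,317.50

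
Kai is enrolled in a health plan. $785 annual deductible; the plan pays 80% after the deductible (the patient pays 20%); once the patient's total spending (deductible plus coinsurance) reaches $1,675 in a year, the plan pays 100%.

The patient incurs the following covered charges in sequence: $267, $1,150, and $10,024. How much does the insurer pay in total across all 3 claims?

Bill 1, $267: all of it applies to the deductible. Patient owes $267 (running OOP $267). Plan pays $267 − $267 = $0.
Bill 2, $1,150: $518 finishes the deductible; $632 goes to coinsurance; 20% of $632 = $126.40. Patient pays $644.40; OOP now $911.40. Plan pays $1,150 − $644.40 = $505.60.
Bill 3, $10,024: 20% coinsurance on $10,024 = $2,004.80. That would push OOP to $2,916.20, over the $1,675 cap, so patient pays $1,675 − $911.40 = $763.60. Insurer: $10,024 − $763.60 = $9,260.40.
Insurer total: $0 + $505.60 + $9,260.40 = $9,766.

$9,766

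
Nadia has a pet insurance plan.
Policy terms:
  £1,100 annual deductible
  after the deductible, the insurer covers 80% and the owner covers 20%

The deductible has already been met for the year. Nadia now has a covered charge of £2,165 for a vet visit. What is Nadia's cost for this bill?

The deductible is already satisfied, so the full bill goes to coinsurance.
Coinsurance: £2,165 × 20% = £433.

£433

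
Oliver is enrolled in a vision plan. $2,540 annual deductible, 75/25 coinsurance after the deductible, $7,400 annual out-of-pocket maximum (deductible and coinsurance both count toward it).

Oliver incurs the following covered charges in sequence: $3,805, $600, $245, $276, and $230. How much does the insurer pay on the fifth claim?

#1 ($3,805): deductible takes $2,540, $1,265 remains; coinsurance $1,265 × 25% = $316.25. Member pays $2,856.25; OOP now $2,856.25. Plan pays $3,805 − $2,856.25 = $948.75.
#2 ($600): 25% coinsurance on $600 = $150. Member pays $150; OOP now $3,006.25. Insurer: $600 − $150 = $450.
#3 ($245): 25% coinsurance on $245 = $61.25. Member owes $61.25 (running OOP $3,067.50). Plan pays $245 − $61.25 = $183.75.
#4 ($276): 25% coinsurance on $276 = $69. Member pays $69; OOP now $3,136.50. Plan pays $276 − $69 = $207.
#5 ($230): 25% coinsurance on $230 = $57.50. Cost to member: $57.50. OOP to date $3,194. Insurer: $230 − $57.50 = $172.50.

$172.50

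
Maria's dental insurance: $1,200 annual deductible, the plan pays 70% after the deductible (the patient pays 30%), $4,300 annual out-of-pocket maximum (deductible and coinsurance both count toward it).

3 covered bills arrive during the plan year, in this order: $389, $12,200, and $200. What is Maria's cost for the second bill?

$3,911

#1 ($389): fully absorbed by the deductible. Patient owes $389 (running OOP $389).
#2 ($12,200): deductible takes $811, $11,389 remains; coinsurance $11,389 × 30% = $3,416.70. Together that's $811 + $3,416.70 = $4,227.70. OOP would hit $4,616.70 > $4,300, so the cap limits the patient to $4,300 − $389 = $3,911.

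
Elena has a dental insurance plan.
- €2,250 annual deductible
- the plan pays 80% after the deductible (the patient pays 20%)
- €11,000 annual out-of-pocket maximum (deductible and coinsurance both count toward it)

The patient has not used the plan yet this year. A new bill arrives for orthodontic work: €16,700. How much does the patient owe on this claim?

Deductible not yet touched, so the first €2,250 of the bill goes to the deductible.
The remaining €14,450 (= €16,700 − €2,250) moves to coinsurance.
Patient's 20% share of €14,450 is €2,890.
That puts the patient's cost at €2,250 + €2,890 = €5,140 before any cap.
Cumulative spending €0 + €5,140 = €5,140 stays under the €11,000 maximum.

€5,140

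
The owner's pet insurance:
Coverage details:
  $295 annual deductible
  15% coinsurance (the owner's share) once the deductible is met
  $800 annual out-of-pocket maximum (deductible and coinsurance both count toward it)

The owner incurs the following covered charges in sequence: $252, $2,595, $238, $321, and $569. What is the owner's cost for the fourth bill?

Claim 1 ($252): all of it applies to the deductible. Owner pays $252; OOP now $252.
Claim 2 ($2,595): $43 to deductible, leaving $2,552; owner's 15% is $382.80. Owner pays $425.80; OOP now $677.80.
Claim 3 ($238): deductible met; 15% of $238 = $35.70. Owner pays $35.70; OOP now $713.50.
Claim 4 ($321): 15% coinsurance on $321 = $48.15. Owner owes $48.15 (running OOP $761.65).

$48.15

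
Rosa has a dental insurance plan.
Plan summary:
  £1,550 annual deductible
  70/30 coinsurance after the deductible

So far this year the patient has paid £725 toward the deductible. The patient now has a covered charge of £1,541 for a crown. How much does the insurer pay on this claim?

£501.20

Remaining deductible: £1,550 − £725 = £825.
After the £825 deductible portion, £1,541 − £825 = £716 is subject to coinsurance.
30% of £716 = £214.80 falls to the patient.
That puts the patient's cost at £825 + £214.80 = £1,039.80.
Insurer pays the balance: £1,541 − £1,039.80 = £501.20.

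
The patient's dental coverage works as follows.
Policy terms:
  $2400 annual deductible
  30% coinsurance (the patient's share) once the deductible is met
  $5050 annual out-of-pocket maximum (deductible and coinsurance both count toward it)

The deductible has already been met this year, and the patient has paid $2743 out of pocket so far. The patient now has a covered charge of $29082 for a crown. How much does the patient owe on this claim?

The deductible is already satisfied, so the full bill goes to coinsurance.
30% of $29082 = $8724.60 falls to the patient.
That would bring total out-of-pocket to $11467.60, past the $5050 cap. The patient is capped at $5050 − $2743 = $2307 on this claim.

$2307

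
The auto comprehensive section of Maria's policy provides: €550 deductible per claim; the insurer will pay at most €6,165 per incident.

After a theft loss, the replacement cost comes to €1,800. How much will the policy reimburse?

After the deductible, €1,800 − €550 = €1,250 remains.
€1,250 is within the €6,165 limit, so the insurer pays €1,250.

€1,250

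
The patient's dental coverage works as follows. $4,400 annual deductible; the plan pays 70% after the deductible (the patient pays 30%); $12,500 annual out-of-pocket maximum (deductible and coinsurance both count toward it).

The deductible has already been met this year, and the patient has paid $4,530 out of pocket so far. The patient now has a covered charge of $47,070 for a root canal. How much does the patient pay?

$7,970

The deductible is already satisfied, so the full bill goes to coinsurance.
Coinsurance: $47,070 × 30% = $14,121.
Year-to-date out-of-pocket would reach $4,530 + $14,121 = $18,651, above the $12,500 maximum, so the patient pays only $12,500 − $4,530 = $7,970.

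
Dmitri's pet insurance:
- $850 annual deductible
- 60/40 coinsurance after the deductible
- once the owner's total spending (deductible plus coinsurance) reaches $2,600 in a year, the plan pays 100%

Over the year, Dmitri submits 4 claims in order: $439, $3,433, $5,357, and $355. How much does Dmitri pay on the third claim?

Claim 1 — $439: entire amount goes to the deductible. Owner owes $439 (running OOP $439).
Claim 2 — $3,433: $411 finishes the deductible; $3,022 goes to coinsurance; 40% of $3,022 = $1,208.80. Owner owes $1,619.80 (running OOP $2,058.80).
Claim 3 — $5,357: 40% coinsurance on $5,357 = $2,142.80. That would push OOP to $4,201.60, over the $2,600 cap, so owner pays $2,600 − $2,058.80 = $541.20.

$541.20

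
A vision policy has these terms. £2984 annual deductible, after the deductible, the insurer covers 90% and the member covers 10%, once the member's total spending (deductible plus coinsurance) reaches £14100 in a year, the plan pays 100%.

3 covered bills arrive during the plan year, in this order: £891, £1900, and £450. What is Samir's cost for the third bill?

£218.70

Bill 1, £891: entire amount goes to the deductible. Member pays £891; OOP now £891.
Bill 2, £1900: entire amount goes to the deductible. Member pays £1900; OOP now £2791.
Bill 3, £450: £193 finishes the deductible; £257 goes to coinsurance; coinsurance £257 × 10% = £25.70. Member pays £218.70; OOP now £3009.70.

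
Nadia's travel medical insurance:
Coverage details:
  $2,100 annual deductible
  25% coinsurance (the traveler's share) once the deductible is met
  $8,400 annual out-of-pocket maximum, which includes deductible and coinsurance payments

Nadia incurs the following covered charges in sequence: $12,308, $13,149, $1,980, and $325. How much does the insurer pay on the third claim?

$1,519.25

Claim 1 ($12,308): deductible takes $2,100, $10,208 remains; coinsurance $10,208 × 25% = $2,552. Cost to traveler: $4,652. OOP to date $4,652. Plan pays $12,308 − $4,652 = $7,656.
Claim 2 ($13,149): deductible already satisfied, so traveler's share is 25% × $13,149 = $3,287.25. Traveler owes $3,287.25 (running OOP $7,939.25). Plan pays $13,149 − $3,287.25 = $9,861.75.
Claim 3 ($1,980): deductible met; 25% of $1,980 = $495. OOP would hit $8,434.25 > $8,400, so the cap limits the traveler to $8,400 − $7,939.25 = $460.75. Insurer: $1,980 − $460.75 = $1,519.25.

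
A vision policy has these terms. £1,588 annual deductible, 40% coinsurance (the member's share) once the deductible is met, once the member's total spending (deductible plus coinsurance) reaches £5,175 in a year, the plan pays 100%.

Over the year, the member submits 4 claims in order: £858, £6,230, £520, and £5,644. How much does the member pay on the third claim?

#1 (£858): entire amount goes to the deductible. Member owes £858 (running OOP £858).
#2 (£6,230): £730 to deductible, leaving £5,500; member's 40% is £2,200. Member pays £2,930; OOP now £3,788.
#3 (£520): 40% coinsurance on £520 = £208. Member owes £208 (running OOP £3,996).

£208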